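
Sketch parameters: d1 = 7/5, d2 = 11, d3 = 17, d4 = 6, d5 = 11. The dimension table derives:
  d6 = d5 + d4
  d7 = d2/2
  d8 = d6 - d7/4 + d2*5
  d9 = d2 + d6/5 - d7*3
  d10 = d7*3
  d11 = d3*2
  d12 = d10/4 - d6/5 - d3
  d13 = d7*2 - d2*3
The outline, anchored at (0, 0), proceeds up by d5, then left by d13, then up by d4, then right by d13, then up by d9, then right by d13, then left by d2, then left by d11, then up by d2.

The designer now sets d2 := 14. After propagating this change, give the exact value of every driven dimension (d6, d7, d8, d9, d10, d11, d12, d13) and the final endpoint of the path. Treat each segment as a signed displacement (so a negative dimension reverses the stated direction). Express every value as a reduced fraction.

Apply edit: d2 := 14
  d6 = d5 + d4 = 17
  d7 = d2/2 = 7
  d8 = d6 - d7/4 + d2*5 = 341/4
  d9 = d2 + d6/5 - d7*3 = -18/5
  d10 = d7*3 = 21
  d11 = d3*2 = 34
  d12 = d10/4 - d6/5 - d3 = -303/20
  d13 = d7*2 - d2*3 = -28
Walk from origin (0, 0):
  seg 1: up by d5 = 11 → (0, 11)
  seg 2: left by d13 = -28 → (28, 11)
  seg 3: up by d4 = 6 → (28, 17)
  seg 4: right by d13 = -28 → (0, 17)
  seg 5: up by d9 = -18/5 → (0, 67/5)
  seg 6: right by d13 = -28 → (-28, 67/5)
  seg 7: left by d2 = 14 → (-42, 67/5)
  seg 8: left by d11 = 34 → (-76, 67/5)
  seg 9: up by d2 = 14 → (-76, 137/5)

d6 = 17
d7 = 7
d8 = 341/4
d9 = -18/5
d10 = 21
d11 = 34
d12 = -303/20
d13 = -28
endpoint = (-76, 137/5)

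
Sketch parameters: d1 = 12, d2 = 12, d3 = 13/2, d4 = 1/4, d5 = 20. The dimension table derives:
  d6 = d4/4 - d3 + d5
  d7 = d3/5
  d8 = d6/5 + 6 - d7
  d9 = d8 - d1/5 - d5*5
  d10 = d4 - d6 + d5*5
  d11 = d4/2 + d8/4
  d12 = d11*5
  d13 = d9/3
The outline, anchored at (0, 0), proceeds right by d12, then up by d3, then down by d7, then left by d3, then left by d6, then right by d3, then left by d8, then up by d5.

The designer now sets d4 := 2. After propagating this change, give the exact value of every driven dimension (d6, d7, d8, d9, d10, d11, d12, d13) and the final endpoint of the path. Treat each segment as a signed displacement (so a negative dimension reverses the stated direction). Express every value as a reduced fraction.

Apply edit: d4 := 2
  d6 = d4/4 - d3 + d5 = 14
  d7 = d3/5 = 13/10
  d8 = d6/5 + 6 - d7 = 15/2
  d9 = d8 - d1/5 - d5*5 = -949/10
  d10 = d4 - d6 + d5*5 = 88
  d11 = d4/2 + d8/4 = 23/8
  d12 = d11*5 = 115/8
  d13 = d9/3 = -949/30
Walk from origin (0, 0):
  seg 1: right by d12 = 115/8 → (115/8, 0)
  seg 2: up by d3 = 13/2 → (115/8, 13/2)
  seg 3: down by d7 = 13/10 → (115/8, 26/5)
  seg 4: left by d3 = 13/2 → (63/8, 26/5)
  seg 5: left by d6 = 14 → (-49/8, 26/5)
  seg 6: right by d3 = 13/2 → (3/8, 26/5)
  seg 7: left by d8 = 15/2 → (-57/8, 26/5)
  seg 8: up by d5 = 20 → (-57/8, 126/5)

d6 = 14
d7 = 13/10
d8 = 15/2
d9 = -949/10
d10 = 88
d11 = 23/8
d12 = 115/8
d13 = -949/30
endpoint = (-57/8, 126/5)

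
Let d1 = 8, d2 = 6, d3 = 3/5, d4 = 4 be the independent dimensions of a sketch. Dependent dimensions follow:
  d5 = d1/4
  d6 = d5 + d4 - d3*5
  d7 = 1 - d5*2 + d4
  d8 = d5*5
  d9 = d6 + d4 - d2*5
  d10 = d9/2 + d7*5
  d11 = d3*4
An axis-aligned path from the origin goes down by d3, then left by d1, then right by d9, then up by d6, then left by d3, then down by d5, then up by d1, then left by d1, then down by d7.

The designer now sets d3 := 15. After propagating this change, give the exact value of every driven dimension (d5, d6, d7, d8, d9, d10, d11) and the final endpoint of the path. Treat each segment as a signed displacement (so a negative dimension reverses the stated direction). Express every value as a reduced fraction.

Apply edit: d3 := 15
  d5 = d1/4 = 2
  d6 = d5 + d4 - d3*5 = -69
  d7 = 1 - d5*2 + d4 = 1
  d8 = d5*5 = 10
  d9 = d6 + d4 - d2*5 = -95
  d10 = d9/2 + d7*5 = -85/2
  d11 = d3*4 = 60
Walk from origin (0, 0):
  seg 1: down by d3 = 15 → (0, -15)
  seg 2: left by d1 = 8 → (-8, -15)
  seg 3: right by d9 = -95 → (-103, -15)
  seg 4: up by d6 = -69 → (-103, -84)
  seg 5: left by d3 = 15 → (-118, -84)
  seg 6: down by d5 = 2 → (-118, -86)
  seg 7: up by d1 = 8 → (-118, -78)
  seg 8: left by d1 = 8 → (-126, -78)
  seg 9: down by d7 = 1 → (-126, -79)

d5 = 2
d6 = -69
d7 = 1
d8 = 10
d9 = -95
d10 = -85/2
d11 = 60
endpoint = (-126, -79)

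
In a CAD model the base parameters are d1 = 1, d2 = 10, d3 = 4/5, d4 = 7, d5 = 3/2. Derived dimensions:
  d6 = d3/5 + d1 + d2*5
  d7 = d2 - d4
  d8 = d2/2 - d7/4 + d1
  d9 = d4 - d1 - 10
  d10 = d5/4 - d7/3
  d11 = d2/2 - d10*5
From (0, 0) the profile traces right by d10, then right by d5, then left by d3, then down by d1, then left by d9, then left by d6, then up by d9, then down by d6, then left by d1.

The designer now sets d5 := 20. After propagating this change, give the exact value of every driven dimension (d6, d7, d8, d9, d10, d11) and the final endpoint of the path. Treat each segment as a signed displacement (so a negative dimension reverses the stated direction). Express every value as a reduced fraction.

Apply edit: d5 := 20
  d6 = d3/5 + d1 + d2*5 = 1279/25
  d7 = d2 - d4 = 3
  d8 = d2/2 - d7/4 + d1 = 21/4
  d9 = d4 - d1 - 10 = -4
  d10 = d5/4 - d7/3 = 4
  d11 = d2/2 - d10*5 = -15
Walk from origin (0, 0):
  seg 1: right by d10 = 4 → (4, 0)
  seg 2: right by d5 = 20 → (24, 0)
  seg 3: left by d3 = 4/5 → (116/5, 0)
  seg 4: down by d1 = 1 → (116/5, -1)
  seg 5: left by d9 = -4 → (136/5, -1)
  seg 6: left by d6 = 1279/25 → (-599/25, -1)
  seg 7: up by d9 = -4 → (-599/25, -5)
  seg 8: down by d6 = 1279/25 → (-599/25, -1404/25)
  seg 9: left by d1 = 1 → (-624/25, -1404/25)

d6 = 1279/25
d7 = 3
d8 = 21/4
d9 = -4
d10 = 4
d11 = -15
endpoint = (-624/25, -1404/25)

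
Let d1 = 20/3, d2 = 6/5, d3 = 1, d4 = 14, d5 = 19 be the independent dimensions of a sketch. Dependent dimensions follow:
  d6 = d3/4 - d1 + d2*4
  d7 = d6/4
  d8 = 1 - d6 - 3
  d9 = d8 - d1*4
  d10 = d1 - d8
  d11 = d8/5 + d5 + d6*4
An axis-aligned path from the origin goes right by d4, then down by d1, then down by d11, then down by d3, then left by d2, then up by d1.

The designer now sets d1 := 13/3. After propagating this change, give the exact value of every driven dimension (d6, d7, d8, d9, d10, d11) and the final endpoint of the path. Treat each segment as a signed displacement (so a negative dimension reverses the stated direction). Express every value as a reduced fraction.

d6 = 43/60
d7 = 43/240
d8 = -163/60
d9 = -401/20
d10 = 141/20
d11 = 6397/300
endpoint = (64/5, -6697/300)

Apply edit: d1 := 13/3
  d6 = d3/4 - d1 + d2*4 = 43/60
  d7 = d6/4 = 43/240
  d8 = 1 - d6 - 3 = -163/60
  d9 = d8 - d1*4 = -401/20
  d10 = d1 - d8 = 141/20
  d11 = d8/5 + d5 + d6*4 = 6397/300
Walk from origin (0, 0):
  seg 1: right by d4 = 14 → (14, 0)
  seg 2: down by d1 = 13/3 → (14, -13/3)
  seg 3: down by d11 = 6397/300 → (14, -7697/300)
  seg 4: down by d3 = 1 → (14, -7997/300)
  seg 5: left by d2 = 6/5 → (64/5, -7997/300)
  seg 6: up by d1 = 13/3 → (64/5, -6697/300)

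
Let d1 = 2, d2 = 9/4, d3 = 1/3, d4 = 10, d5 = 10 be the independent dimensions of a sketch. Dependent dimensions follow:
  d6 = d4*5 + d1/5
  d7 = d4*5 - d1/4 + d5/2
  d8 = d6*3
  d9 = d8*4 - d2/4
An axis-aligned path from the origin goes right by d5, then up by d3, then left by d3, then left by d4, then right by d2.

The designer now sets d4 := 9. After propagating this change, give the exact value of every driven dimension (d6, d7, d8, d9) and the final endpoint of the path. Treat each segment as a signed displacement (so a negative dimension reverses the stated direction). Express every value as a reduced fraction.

d6 = 227/5
d7 = 99/2
d8 = 681/5
d9 = 43539/80
endpoint = (35/12, 1/3)

Apply edit: d4 := 9
  d6 = d4*5 + d1/5 = 227/5
  d7 = d4*5 - d1/4 + d5/2 = 99/2
  d8 = d6*3 = 681/5
  d9 = d8*4 - d2/4 = 43539/80
Walk from origin (0, 0):
  seg 1: right by d5 = 10 → (10, 0)
  seg 2: up by d3 = 1/3 → (10, 1/3)
  seg 3: left by d3 = 1/3 → (29/3, 1/3)
  seg 4: left by d4 = 9 → (2/3, 1/3)
  seg 5: right by d2 = 9/4 → (35/12, 1/3)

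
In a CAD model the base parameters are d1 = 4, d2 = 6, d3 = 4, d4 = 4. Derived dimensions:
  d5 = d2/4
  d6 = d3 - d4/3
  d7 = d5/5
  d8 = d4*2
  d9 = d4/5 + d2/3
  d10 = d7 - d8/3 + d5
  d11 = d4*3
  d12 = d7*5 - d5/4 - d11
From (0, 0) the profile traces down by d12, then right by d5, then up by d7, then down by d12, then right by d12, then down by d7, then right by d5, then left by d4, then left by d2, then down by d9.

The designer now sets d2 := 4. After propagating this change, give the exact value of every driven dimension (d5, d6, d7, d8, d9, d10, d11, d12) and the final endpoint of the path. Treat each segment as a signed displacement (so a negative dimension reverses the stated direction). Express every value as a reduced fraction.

Apply edit: d2 := 4
  d5 = d2/4 = 1
  d6 = d3 - d4/3 = 8/3
  d7 = d5/5 = 1/5
  d8 = d4*2 = 8
  d9 = d4/5 + d2/3 = 32/15
  d10 = d7 - d8/3 + d5 = -22/15
  d11 = d4*3 = 12
  d12 = d7*5 - d5/4 - d11 = -45/4
Walk from origin (0, 0):
  seg 1: down by d12 = -45/4 → (0, 45/4)
  seg 2: right by d5 = 1 → (1, 45/4)
  seg 3: up by d7 = 1/5 → (1, 229/20)
  seg 4: down by d12 = -45/4 → (1, 227/10)
  seg 5: right by d12 = -45/4 → (-41/4, 227/10)
  seg 6: down by d7 = 1/5 → (-41/4, 45/2)
  seg 7: right by d5 = 1 → (-37/4, 45/2)
  seg 8: left by d4 = 4 → (-53/4, 45/2)
  seg 9: left by d2 = 4 → (-69/4, 45/2)
  seg 10: down by d9 = 32/15 → (-69/4, 611/30)

d5 = 1
d6 = 8/3
d7 = 1/5
d8 = 8
d9 = 32/15
d10 = -22/15
d11 = 12
d12 = -45/4
endpoint = (-69/4, 611/30)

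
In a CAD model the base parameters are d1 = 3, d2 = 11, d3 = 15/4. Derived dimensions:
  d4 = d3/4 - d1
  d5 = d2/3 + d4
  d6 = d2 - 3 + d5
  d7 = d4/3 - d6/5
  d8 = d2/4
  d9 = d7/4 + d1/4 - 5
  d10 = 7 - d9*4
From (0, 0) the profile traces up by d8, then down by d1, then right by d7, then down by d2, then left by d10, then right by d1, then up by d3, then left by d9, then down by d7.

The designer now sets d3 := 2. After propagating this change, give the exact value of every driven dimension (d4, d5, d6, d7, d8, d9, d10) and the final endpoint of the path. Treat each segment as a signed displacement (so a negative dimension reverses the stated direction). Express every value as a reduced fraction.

d4 = -5/2
d5 = 7/6
d6 = 55/6
d7 = -8/3
d8 = 11/4
d9 = -59/12
d10 = 80/3
endpoint = (-257/12, -79/12)

Apply edit: d3 := 2
  d4 = d3/4 - d1 = -5/2
  d5 = d2/3 + d4 = 7/6
  d6 = d2 - 3 + d5 = 55/6
  d7 = d4/3 - d6/5 = -8/3
  d8 = d2/4 = 11/4
  d9 = d7/4 + d1/4 - 5 = -59/12
  d10 = 7 - d9*4 = 80/3
Walk from origin (0, 0):
  seg 1: up by d8 = 11/4 → (0, 11/4)
  seg 2: down by d1 = 3 → (0, -1/4)
  seg 3: right by d7 = -8/3 → (-8/3, -1/4)
  seg 4: down by d2 = 11 → (-8/3, -45/4)
  seg 5: left by d10 = 80/3 → (-88/3, -45/4)
  seg 6: right by d1 = 3 → (-79/3, -45/4)
  seg 7: up by d3 = 2 → (-79/3, -37/4)
  seg 8: left by d9 = -59/12 → (-257/12, -37/4)
  seg 9: down by d7 = -8/3 → (-257/12, -79/12)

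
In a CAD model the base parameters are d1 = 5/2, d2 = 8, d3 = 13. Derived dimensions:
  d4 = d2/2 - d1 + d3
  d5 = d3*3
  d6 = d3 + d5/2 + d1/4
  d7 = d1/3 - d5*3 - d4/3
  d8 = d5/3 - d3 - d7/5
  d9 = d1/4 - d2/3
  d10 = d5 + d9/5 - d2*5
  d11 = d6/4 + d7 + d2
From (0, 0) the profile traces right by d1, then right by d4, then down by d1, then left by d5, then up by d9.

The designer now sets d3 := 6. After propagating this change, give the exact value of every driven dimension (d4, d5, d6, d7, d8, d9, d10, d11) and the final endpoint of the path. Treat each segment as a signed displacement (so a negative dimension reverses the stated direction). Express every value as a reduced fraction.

d4 = 15/2
d5 = 18
d6 = 125/8
d7 = -167/3
d8 = 167/15
d9 = -49/24
d10 = -2689/120
d11 = -4201/96
endpoint = (-8, -109/24)

Apply edit: d3 := 6
  d4 = d2/2 - d1 + d3 = 15/2
  d5 = d3*3 = 18
  d6 = d3 + d5/2 + d1/4 = 125/8
  d7 = d1/3 - d5*3 - d4/3 = -167/3
  d8 = d5/3 - d3 - d7/5 = 167/15
  d9 = d1/4 - d2/3 = -49/24
  d10 = d5 + d9/5 - d2*5 = -2689/120
  d11 = d6/4 + d7 + d2 = -4201/96
Walk from origin (0, 0):
  seg 1: right by d1 = 5/2 → (5/2, 0)
  seg 2: right by d4 = 15/2 → (10, 0)
  seg 3: down by d1 = 5/2 → (10, -5/2)
  seg 4: left by d5 = 18 → (-8, -5/2)
  seg 5: up by d9 = -49/24 → (-8, -109/24)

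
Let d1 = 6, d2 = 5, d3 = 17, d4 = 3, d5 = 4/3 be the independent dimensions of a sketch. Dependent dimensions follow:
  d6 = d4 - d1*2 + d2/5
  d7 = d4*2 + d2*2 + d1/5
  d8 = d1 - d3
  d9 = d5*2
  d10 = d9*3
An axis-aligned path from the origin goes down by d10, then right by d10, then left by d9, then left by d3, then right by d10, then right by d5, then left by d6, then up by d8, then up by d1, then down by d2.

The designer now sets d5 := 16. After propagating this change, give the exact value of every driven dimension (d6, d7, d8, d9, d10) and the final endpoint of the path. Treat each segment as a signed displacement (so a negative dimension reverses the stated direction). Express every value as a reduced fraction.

d6 = -8
d7 = 86/5
d8 = -11
d9 = 32
d10 = 96
endpoint = (167, -106)

Apply edit: d5 := 16
  d6 = d4 - d1*2 + d2/5 = -8
  d7 = d4*2 + d2*2 + d1/5 = 86/5
  d8 = d1 - d3 = -11
  d9 = d5*2 = 32
  d10 = d9*3 = 96
Walk from origin (0, 0):
  seg 1: down by d10 = 96 → (0, -96)
  seg 2: right by d10 = 96 → (96, -96)
  seg 3: left by d9 = 32 → (64, -96)
  seg 4: left by d3 = 17 → (47, -96)
  seg 5: right by d10 = 96 → (143, -96)
  seg 6: right by d5 = 16 → (159, -96)
  seg 7: left by d6 = -8 → (167, -96)
  seg 8: up by d8 = -11 → (167, -107)
  seg 9: up by d1 = 6 → (167, -101)
  seg 10: down by d2 = 5 → (167, -106)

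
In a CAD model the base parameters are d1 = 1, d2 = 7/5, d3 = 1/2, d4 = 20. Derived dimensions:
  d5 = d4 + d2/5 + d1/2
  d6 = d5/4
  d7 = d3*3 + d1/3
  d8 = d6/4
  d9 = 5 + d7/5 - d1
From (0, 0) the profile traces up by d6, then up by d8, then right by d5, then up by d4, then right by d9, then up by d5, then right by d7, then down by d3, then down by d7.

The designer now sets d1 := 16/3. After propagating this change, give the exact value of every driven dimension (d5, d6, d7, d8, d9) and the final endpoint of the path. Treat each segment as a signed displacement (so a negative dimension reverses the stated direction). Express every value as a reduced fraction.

Apply edit: d1 := 16/3
  d5 = d4 + d2/5 + d1/2 = 1721/75
  d6 = d5/4 = 1721/300
  d7 = d3*3 + d1/3 = 59/18
  d8 = d6/4 = 1721/1200
  d9 = 5 + d7/5 - d1 = 29/90
Walk from origin (0, 0):
  seg 1: up by d6 = 1721/300 → (0, 1721/300)
  seg 2: up by d8 = 1721/1200 → (0, 1721/240)
  seg 3: right by d5 = 1721/75 → (1721/75, 1721/240)
  seg 4: up by d4 = 20 → (1721/75, 6521/240)
  seg 5: right by d9 = 29/90 → (10471/450, 6521/240)
  seg 6: up by d5 = 1721/75 → (10471/450, 20047/400)
  seg 7: right by d7 = 59/18 → (1991/75, 20047/400)
  seg 8: down by d3 = 1/2 → (1991/75, 19847/400)
  seg 9: down by d7 = 59/18 → (1991/75, 166823/3600)

d5 = 1721/75
d6 = 1721/300
d7 = 59/18
d8 = 1721/1200
d9 = 29/90
endpoint = (1991/75, 166823/3600)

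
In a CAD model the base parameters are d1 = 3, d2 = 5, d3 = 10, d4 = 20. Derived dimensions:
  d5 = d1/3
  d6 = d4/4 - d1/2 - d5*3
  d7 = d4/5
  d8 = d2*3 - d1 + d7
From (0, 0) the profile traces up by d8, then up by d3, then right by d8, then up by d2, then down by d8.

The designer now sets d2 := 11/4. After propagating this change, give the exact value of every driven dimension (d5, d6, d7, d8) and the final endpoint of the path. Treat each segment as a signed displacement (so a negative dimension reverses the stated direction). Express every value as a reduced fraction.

d5 = 1
d6 = 1/2
d7 = 4
d8 = 37/4
endpoint = (37/4, 51/4)

Apply edit: d2 := 11/4
  d5 = d1/3 = 1
  d6 = d4/4 - d1/2 - d5*3 = 1/2
  d7 = d4/5 = 4
  d8 = d2*3 - d1 + d7 = 37/4
Walk from origin (0, 0):
  seg 1: up by d8 = 37/4 → (0, 37/4)
  seg 2: up by d3 = 10 → (0, 77/4)
  seg 3: right by d8 = 37/4 → (37/4, 77/4)
  seg 4: up by d2 = 11/4 → (37/4, 22)
  seg 5: down by d8 = 37/4 → (37/4, 51/4)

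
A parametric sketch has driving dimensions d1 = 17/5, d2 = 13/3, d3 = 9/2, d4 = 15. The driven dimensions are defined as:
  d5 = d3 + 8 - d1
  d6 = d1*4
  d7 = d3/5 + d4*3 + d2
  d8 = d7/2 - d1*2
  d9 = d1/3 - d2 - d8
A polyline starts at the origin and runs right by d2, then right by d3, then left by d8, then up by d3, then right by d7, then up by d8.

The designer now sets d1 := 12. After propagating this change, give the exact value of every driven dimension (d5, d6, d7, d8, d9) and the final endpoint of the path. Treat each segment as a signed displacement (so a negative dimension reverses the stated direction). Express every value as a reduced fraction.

d5 = 1/2
d6 = 48
d7 = 1507/30
d8 = 67/60
d9 = -29/20
endpoint = (1159/20, 337/60)

Apply edit: d1 := 12
  d5 = d3 + 8 - d1 = 1/2
  d6 = d1*4 = 48
  d7 = d3/5 + d4*3 + d2 = 1507/30
  d8 = d7/2 - d1*2 = 67/60
  d9 = d1/3 - d2 - d8 = -29/20
Walk from origin (0, 0):
  seg 1: right by d2 = 13/3 → (13/3, 0)
  seg 2: right by d3 = 9/2 → (53/6, 0)
  seg 3: left by d8 = 67/60 → (463/60, 0)
  seg 4: up by d3 = 9/2 → (463/60, 9/2)
  seg 5: right by d7 = 1507/30 → (1159/20, 9/2)
  seg 6: up by d8 = 67/60 → (1159/20, 337/60)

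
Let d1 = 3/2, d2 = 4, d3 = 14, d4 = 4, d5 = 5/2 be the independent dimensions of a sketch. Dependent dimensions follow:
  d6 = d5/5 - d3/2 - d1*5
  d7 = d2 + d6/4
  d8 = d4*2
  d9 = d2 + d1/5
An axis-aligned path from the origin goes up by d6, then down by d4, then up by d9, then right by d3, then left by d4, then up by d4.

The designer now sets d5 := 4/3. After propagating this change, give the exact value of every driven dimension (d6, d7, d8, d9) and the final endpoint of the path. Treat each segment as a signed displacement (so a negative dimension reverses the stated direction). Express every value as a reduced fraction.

d6 = -427/30
d7 = 53/120
d8 = 8
d9 = 43/10
endpoint = (10, -149/15)

Apply edit: d5 := 4/3
  d6 = d5/5 - d3/2 - d1*5 = -427/30
  d7 = d2 + d6/4 = 53/120
  d8 = d4*2 = 8
  d9 = d2 + d1/5 = 43/10
Walk from origin (0, 0):
  seg 1: up by d6 = -427/30 → (0, -427/30)
  seg 2: down by d4 = 4 → (0, -547/30)
  seg 3: up by d9 = 43/10 → (0, -209/15)
  seg 4: right by d3 = 14 → (14, -209/15)
  seg 5: left by d4 = 4 → (10, -209/15)
  seg 6: up by d4 = 4 → (10, -149/15)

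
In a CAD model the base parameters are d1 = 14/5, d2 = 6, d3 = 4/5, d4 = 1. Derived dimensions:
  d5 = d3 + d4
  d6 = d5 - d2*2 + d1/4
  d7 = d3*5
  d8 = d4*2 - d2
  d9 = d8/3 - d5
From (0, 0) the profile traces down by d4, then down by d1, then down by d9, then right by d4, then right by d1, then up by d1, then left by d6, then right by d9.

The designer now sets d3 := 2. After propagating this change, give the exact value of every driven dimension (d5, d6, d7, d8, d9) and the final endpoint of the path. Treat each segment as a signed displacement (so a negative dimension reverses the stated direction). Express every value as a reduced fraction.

d5 = 3
d6 = -83/10
d7 = 10
d8 = -4
d9 = -13/3
endpoint = (233/30, 10/3)

Apply edit: d3 := 2
  d5 = d3 + d4 = 3
  d6 = d5 - d2*2 + d1/4 = -83/10
  d7 = d3*5 = 10
  d8 = d4*2 - d2 = -4
  d9 = d8/3 - d5 = -13/3
Walk from origin (0, 0):
  seg 1: down by d4 = 1 → (0, -1)
  seg 2: down by d1 = 14/5 → (0, -19/5)
  seg 3: down by d9 = -13/3 → (0, 8/15)
  seg 4: right by d4 = 1 → (1, 8/15)
  seg 5: right by d1 = 14/5 → (19/5, 8/15)
  seg 6: up by d1 = 14/5 → (19/5, 10/3)
  seg 7: left by d6 = -83/10 → (121/10, 10/3)
  seg 8: right by d9 = -13/3 → (233/30, 10/3)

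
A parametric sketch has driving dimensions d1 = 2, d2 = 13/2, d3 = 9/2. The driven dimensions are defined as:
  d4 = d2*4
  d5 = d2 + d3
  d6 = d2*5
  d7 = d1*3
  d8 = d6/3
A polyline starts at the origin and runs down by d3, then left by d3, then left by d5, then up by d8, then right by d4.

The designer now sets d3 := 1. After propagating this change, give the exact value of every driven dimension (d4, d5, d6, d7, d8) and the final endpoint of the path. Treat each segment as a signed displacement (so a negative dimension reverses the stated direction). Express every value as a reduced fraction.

Apply edit: d3 := 1
  d4 = d2*4 = 26
  d5 = d2 + d3 = 15/2
  d6 = d2*5 = 65/2
  d7 = d1*3 = 6
  d8 = d6/3 = 65/6
Walk from origin (0, 0):
  seg 1: down by d3 = 1 → (0, -1)
  seg 2: left by d3 = 1 → (-1, -1)
  seg 3: left by d5 = 15/2 → (-17/2, -1)
  seg 4: up by d8 = 65/6 → (-17/2, 59/6)
  seg 5: right by d4 = 26 → (35/2, 59/6)

d4 = 26
d5 = 15/2
d6 = 65/2
d7 = 6
d8 = 65/6
endpoint = (35/2, 59/6)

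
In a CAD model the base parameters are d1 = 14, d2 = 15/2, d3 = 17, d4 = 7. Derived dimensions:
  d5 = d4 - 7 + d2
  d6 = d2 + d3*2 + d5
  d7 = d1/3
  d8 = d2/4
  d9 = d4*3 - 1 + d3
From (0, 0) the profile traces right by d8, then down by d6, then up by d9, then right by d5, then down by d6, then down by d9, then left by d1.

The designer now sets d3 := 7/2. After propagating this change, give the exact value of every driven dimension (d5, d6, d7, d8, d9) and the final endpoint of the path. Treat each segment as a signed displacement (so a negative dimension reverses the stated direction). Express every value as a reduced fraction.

d5 = 15/2
d6 = 22
d7 = 14/3
d8 = 15/8
d9 = 47/2
endpoint = (-37/8, -44)

Apply edit: d3 := 7/2
  d5 = d4 - 7 + d2 = 15/2
  d6 = d2 + d3*2 + d5 = 22
  d7 = d1/3 = 14/3
  d8 = d2/4 = 15/8
  d9 = d4*3 - 1 + d3 = 47/2
Walk from origin (0, 0):
  seg 1: right by d8 = 15/8 → (15/8, 0)
  seg 2: down by d6 = 22 → (15/8, -22)
  seg 3: up by d9 = 47/2 → (15/8, 3/2)
  seg 4: right by d5 = 15/2 → (75/8, 3/2)
  seg 5: down by d6 = 22 → (75/8, -41/2)
  seg 6: down by d9 = 47/2 → (75/8, -44)
  seg 7: left by d1 = 14 → (-37/8, -44)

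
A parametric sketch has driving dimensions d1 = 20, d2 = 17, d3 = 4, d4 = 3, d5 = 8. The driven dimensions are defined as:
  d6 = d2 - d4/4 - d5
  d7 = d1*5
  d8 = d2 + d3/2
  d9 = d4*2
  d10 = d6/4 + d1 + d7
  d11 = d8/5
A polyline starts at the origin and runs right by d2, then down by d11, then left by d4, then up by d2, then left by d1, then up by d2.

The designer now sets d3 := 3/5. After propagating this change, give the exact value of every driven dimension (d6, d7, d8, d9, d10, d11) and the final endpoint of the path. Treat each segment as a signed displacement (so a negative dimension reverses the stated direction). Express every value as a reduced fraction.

Apply edit: d3 := 3/5
  d6 = d2 - d4/4 - d5 = 33/4
  d7 = d1*5 = 100
  d8 = d2 + d3/2 = 173/10
  d9 = d4*2 = 6
  d10 = d6/4 + d1 + d7 = 1953/16
  d11 = d8/5 = 173/50
Walk from origin (0, 0):
  seg 1: right by d2 = 17 → (17, 0)
  seg 2: down by d11 = 173/50 → (17, -173/50)
  seg 3: left by d4 = 3 → (14, -173/50)
  seg 4: up by d2 = 17 → (14, 677/50)
  seg 5: left by d1 = 20 → (-6, 677/50)
  seg 6: up by d2 = 17 → (-6, 1527/50)

d6 = 33/4
d7 = 100
d8 = 173/10
d9 = 6
d10 = 1953/16
d11 = 173/50
endpoint = (-6, 1527/50)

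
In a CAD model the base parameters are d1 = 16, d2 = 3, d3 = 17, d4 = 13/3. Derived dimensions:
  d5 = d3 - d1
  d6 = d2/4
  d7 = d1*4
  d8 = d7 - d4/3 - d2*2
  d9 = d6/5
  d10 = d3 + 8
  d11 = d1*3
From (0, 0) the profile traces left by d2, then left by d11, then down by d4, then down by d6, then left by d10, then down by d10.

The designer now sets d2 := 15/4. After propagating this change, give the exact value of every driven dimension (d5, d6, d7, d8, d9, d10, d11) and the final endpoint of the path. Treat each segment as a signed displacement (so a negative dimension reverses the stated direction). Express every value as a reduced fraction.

d5 = 1
d6 = 15/16
d7 = 64
d8 = 991/18
d9 = 3/16
d10 = 25
d11 = 48
endpoint = (-307/4, -1453/48)

Apply edit: d2 := 15/4
  d5 = d3 - d1 = 1
  d6 = d2/4 = 15/16
  d7 = d1*4 = 64
  d8 = d7 - d4/3 - d2*2 = 991/18
  d9 = d6/5 = 3/16
  d10 = d3 + 8 = 25
  d11 = d1*3 = 48
Walk from origin (0, 0):
  seg 1: left by d2 = 15/4 → (-15/4, 0)
  seg 2: left by d11 = 48 → (-207/4, 0)
  seg 3: down by d4 = 13/3 → (-207/4, -13/3)
  seg 4: down by d6 = 15/16 → (-207/4, -253/48)
  seg 5: left by d10 = 25 → (-307/4, -253/48)
  seg 6: down by d10 = 25 → (-307/4, -1453/48)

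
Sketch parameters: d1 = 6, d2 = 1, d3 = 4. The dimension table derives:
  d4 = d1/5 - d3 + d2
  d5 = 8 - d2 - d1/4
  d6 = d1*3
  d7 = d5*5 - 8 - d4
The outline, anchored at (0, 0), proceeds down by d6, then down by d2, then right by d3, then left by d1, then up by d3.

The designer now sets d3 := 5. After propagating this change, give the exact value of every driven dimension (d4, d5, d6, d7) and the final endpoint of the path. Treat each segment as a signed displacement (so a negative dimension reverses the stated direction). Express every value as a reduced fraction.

Apply edit: d3 := 5
  d4 = d1/5 - d3 + d2 = -14/5
  d5 = 8 - d2 - d1/4 = 11/2
  d6 = d1*3 = 18
  d7 = d5*5 - 8 - d4 = 223/10
Walk from origin (0, 0):
  seg 1: down by d6 = 18 → (0, -18)
  seg 2: down by d2 = 1 → (0, -19)
  seg 3: right by d3 = 5 → (5, -19)
  seg 4: left by d1 = 6 → (-1, -19)
  seg 5: up by d3 = 5 → (-1, -14)

d4 = -14/5
d5 = 11/2
d6 = 18
d7 = 223/10
endpoint = (-1, -14)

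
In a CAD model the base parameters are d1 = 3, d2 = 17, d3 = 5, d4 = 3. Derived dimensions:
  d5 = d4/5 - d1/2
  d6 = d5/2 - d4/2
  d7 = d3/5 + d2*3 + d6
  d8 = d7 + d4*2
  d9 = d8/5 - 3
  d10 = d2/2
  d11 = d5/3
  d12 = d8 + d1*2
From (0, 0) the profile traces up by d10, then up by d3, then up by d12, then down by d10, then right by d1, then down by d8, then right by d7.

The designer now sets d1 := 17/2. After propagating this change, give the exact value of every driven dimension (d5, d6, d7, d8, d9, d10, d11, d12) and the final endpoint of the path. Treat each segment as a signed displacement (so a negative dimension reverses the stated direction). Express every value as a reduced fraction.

d5 = -73/20
d6 = -133/40
d7 = 1947/40
d8 = 2187/40
d9 = 1587/200
d10 = 17/2
d11 = -73/60
d12 = 2867/40
endpoint = (2287/40, 22)

Apply edit: d1 := 17/2
  d5 = d4/5 - d1/2 = -73/20
  d6 = d5/2 - d4/2 = -133/40
  d7 = d3/5 + d2*3 + d6 = 1947/40
  d8 = d7 + d4*2 = 2187/40
  d9 = d8/5 - 3 = 1587/200
  d10 = d2/2 = 17/2
  d11 = d5/3 = -73/60
  d12 = d8 + d1*2 = 2867/40
Walk from origin (0, 0):
  seg 1: up by d10 = 17/2 → (0, 17/2)
  seg 2: up by d3 = 5 → (0, 27/2)
  seg 3: up by d12 = 2867/40 → (0, 3407/40)
  seg 4: down by d10 = 17/2 → (0, 3067/40)
  seg 5: right by d1 = 17/2 → (17/2, 3067/40)
  seg 6: down by d8 = 2187/40 → (17/2, 22)
  seg 7: right by d7 = 1947/40 → (2287/40, 22)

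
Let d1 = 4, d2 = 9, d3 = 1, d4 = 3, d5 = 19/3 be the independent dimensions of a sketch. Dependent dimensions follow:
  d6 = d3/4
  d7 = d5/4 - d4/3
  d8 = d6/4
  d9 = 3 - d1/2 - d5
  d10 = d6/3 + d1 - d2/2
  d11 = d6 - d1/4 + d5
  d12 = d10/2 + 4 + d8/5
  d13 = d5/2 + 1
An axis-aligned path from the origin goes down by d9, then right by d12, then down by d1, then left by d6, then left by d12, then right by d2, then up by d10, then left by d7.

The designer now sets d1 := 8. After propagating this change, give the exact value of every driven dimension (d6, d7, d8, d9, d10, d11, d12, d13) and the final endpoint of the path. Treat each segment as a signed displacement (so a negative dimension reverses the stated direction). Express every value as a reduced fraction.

d6 = 1/4
d7 = 7/12
d8 = 1/16
d9 = -22/3
d10 = 43/12
d11 = 55/12
d12 = 1393/240
d13 = 25/6
endpoint = (49/6, 35/12)

Apply edit: d1 := 8
  d6 = d3/4 = 1/4
  d7 = d5/4 - d4/3 = 7/12
  d8 = d6/4 = 1/16
  d9 = 3 - d1/2 - d5 = -22/3
  d10 = d6/3 + d1 - d2/2 = 43/12
  d11 = d6 - d1/4 + d5 = 55/12
  d12 = d10/2 + 4 + d8/5 = 1393/240
  d13 = d5/2 + 1 = 25/6
Walk from origin (0, 0):
  seg 1: down by d9 = -22/3 → (0, 22/3)
  seg 2: right by d12 = 1393/240 → (1393/240, 22/3)
  seg 3: down by d1 = 8 → (1393/240, -2/3)
  seg 4: left by d6 = 1/4 → (1333/240, -2/3)
  seg 5: left by d12 = 1393/240 → (-1/4, -2/3)
  seg 6: right by d2 = 9 → (35/4, -2/3)
  seg 7: up by d10 = 43/12 → (35/4, 35/12)
  seg 8: left by d7 = 7/12 → (49/6, 35/12)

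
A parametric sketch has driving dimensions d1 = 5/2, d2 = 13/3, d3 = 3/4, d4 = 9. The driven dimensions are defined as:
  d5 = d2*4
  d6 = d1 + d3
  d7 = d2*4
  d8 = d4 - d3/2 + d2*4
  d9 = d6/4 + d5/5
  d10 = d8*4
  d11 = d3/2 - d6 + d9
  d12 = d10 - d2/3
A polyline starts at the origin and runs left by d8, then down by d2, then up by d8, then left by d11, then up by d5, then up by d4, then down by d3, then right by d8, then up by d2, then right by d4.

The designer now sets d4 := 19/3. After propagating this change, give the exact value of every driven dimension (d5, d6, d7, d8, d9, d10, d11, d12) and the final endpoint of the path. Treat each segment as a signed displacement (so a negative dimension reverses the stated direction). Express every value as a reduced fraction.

d5 = 52/3
d6 = 13/4
d7 = 52/3
d8 = 559/24
d9 = 1027/240
d10 = 559/6
d11 = 337/240
d12 = 1651/18
endpoint = (1183/240, 1109/24)

Apply edit: d4 := 19/3
  d5 = d2*4 = 52/3
  d6 = d1 + d3 = 13/4
  d7 = d2*4 = 52/3
  d8 = d4 - d3/2 + d2*4 = 559/24
  d9 = d6/4 + d5/5 = 1027/240
  d10 = d8*4 = 559/6
  d11 = d3/2 - d6 + d9 = 337/240
  d12 = d10 - d2/3 = 1651/18
Walk from origin (0, 0):
  seg 1: left by d8 = 559/24 → (-559/24, 0)
  seg 2: down by d2 = 13/3 → (-559/24, -13/3)
  seg 3: up by d8 = 559/24 → (-559/24, 455/24)
  seg 4: left by d11 = 337/240 → (-5927/240, 455/24)
  seg 5: up by d5 = 52/3 → (-5927/240, 871/24)
  seg 6: up by d4 = 19/3 → (-5927/240, 341/8)
  seg 7: down by d3 = 3/4 → (-5927/240, 335/8)
  seg 8: right by d8 = 559/24 → (-337/240, 335/8)
  seg 9: up by d2 = 13/3 → (-337/240, 1109/24)
  seg 10: right by d4 = 19/3 → (1183/240, 1109/24)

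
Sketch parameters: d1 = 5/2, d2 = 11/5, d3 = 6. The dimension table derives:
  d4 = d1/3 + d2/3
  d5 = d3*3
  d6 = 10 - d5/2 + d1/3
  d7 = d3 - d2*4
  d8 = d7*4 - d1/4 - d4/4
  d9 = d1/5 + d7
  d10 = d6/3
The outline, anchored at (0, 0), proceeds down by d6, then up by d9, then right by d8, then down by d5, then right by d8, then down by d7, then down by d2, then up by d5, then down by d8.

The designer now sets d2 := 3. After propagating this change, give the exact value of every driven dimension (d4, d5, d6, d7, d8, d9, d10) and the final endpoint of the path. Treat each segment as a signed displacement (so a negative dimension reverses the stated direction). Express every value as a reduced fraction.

d4 = 11/6
d5 = 18
d6 = 11/6
d7 = -6
d8 = -301/12
d9 = -11/2
d10 = 11/18
endpoint = (-301/6, 83/4)

Apply edit: d2 := 3
  d4 = d1/3 + d2/3 = 11/6
  d5 = d3*3 = 18
  d6 = 10 - d5/2 + d1/3 = 11/6
  d7 = d3 - d2*4 = -6
  d8 = d7*4 - d1/4 - d4/4 = -301/12
  d9 = d1/5 + d7 = -11/2
  d10 = d6/3 = 11/18
Walk from origin (0, 0):
  seg 1: down by d6 = 11/6 → (0, -11/6)
  seg 2: up by d9 = -11/2 → (0, -22/3)
  seg 3: right by d8 = -301/12 → (-301/12, -22/3)
  seg 4: down by d5 = 18 → (-301/12, -76/3)
  seg 5: right by d8 = -301/12 → (-301/6, -76/3)
  seg 6: down by d7 = -6 → (-301/6, -58/3)
  seg 7: down by d2 = 3 → (-301/6, -67/3)
  seg 8: up by d5 = 18 → (-301/6, -13/3)
  seg 9: down by d8 = -301/12 → (-301/6, 83/4)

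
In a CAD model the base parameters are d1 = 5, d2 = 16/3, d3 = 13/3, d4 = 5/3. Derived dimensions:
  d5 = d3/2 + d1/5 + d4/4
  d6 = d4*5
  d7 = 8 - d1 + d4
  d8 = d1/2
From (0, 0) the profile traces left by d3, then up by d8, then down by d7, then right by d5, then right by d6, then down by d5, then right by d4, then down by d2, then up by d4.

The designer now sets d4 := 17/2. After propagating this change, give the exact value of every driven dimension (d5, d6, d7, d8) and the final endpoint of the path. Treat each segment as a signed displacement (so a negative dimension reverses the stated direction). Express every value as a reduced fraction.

d5 = 127/24
d6 = 85/2
d7 = 23/2
d8 = 5/2
endpoint = (1247/24, -89/8)

Apply edit: d4 := 17/2
  d5 = d3/2 + d1/5 + d4/4 = 127/24
  d6 = d4*5 = 85/2
  d7 = 8 - d1 + d4 = 23/2
  d8 = d1/2 = 5/2
Walk from origin (0, 0):
  seg 1: left by d3 = 13/3 → (-13/3, 0)
  seg 2: up by d8 = 5/2 → (-13/3, 5/2)
  seg 3: down by d7 = 23/2 → (-13/3, -9)
  seg 4: right by d5 = 127/24 → (23/24, -9)
  seg 5: right by d6 = 85/2 → (1043/24, -9)
  seg 6: down by d5 = 127/24 → (1043/24, -343/24)
  seg 7: right by d4 = 17/2 → (1247/24, -343/24)
  seg 8: down by d2 = 16/3 → (1247/24, -157/8)
  seg 9: up by d4 = 17/2 → (1247/24, -89/8)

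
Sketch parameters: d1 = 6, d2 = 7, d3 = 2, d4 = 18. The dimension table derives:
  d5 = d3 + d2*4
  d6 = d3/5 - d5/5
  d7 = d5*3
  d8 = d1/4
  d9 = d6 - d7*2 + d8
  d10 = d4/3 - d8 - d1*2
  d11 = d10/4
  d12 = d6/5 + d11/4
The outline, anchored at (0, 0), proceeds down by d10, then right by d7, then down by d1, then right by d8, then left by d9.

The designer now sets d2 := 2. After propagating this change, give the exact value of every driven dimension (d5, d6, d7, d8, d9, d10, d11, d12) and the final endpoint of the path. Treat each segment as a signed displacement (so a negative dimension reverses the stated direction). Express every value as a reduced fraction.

d5 = 10
d6 = -8/5
d7 = 30
d8 = 3/2
d9 = -601/10
d10 = -15/2
d11 = -15/8
d12 = -631/800
endpoint = (458/5, 3/2)

Apply edit: d2 := 2
  d5 = d3 + d2*4 = 10
  d6 = d3/5 - d5/5 = -8/5
  d7 = d5*3 = 30
  d8 = d1/4 = 3/2
  d9 = d6 - d7*2 + d8 = -601/10
  d10 = d4/3 - d8 - d1*2 = -15/2
  d11 = d10/4 = -15/8
  d12 = d6/5 + d11/4 = -631/800
Walk from origin (0, 0):
  seg 1: down by d10 = -15/2 → (0, 15/2)
  seg 2: right by d7 = 30 → (30, 15/2)
  seg 3: down by d1 = 6 → (30, 3/2)
  seg 4: right by d8 = 3/2 → (63/2, 3/2)
  seg 5: left by d9 = -601/10 → (458/5, 3/2)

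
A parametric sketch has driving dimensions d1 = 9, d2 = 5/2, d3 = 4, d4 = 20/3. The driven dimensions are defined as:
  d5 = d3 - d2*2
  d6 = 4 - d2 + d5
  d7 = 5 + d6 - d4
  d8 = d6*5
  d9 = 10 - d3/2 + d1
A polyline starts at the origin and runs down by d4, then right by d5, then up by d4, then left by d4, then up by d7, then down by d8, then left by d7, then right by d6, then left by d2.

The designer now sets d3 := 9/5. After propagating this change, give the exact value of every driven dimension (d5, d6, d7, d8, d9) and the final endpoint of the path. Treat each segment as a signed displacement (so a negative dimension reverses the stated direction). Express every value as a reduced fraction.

d5 = -16/5
d6 = -17/10
d7 = -101/30
d8 = -17/2
d9 = 181/10
endpoint = (-107/10, 77/15)

Apply edit: d3 := 9/5
  d5 = d3 - d2*2 = -16/5
  d6 = 4 - d2 + d5 = -17/10
  d7 = 5 + d6 - d4 = -101/30
  d8 = d6*5 = -17/2
  d9 = 10 - d3/2 + d1 = 181/10
Walk from origin (0, 0):
  seg 1: down by d4 = 20/3 → (0, -20/3)
  seg 2: right by d5 = -16/5 → (-16/5, -20/3)
  seg 3: up by d4 = 20/3 → (-16/5, 0)
  seg 4: left by d4 = 20/3 → (-148/15, 0)
  seg 5: up by d7 = -101/30 → (-148/15, -101/30)
  seg 6: down by d8 = -17/2 → (-148/15, 77/15)
  seg 7: left by d7 = -101/30 → (-13/2, 77/15)
  seg 8: right by d6 = -17/10 → (-41/5, 77/15)
  seg 9: left by d2 = 5/2 → (-107/10, 77/15)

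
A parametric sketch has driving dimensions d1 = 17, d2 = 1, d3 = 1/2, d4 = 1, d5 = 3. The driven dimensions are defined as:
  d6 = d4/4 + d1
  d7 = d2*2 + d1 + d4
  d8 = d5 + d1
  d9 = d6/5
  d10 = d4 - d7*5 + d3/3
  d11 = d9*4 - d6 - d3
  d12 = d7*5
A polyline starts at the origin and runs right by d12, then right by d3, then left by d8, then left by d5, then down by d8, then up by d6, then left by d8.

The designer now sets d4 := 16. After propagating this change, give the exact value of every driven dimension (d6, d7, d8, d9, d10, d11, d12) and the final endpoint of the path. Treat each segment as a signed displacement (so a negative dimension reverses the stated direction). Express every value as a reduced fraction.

Apply edit: d4 := 16
  d6 = d4/4 + d1 = 21
  d7 = d2*2 + d1 + d4 = 35
  d8 = d5 + d1 = 20
  d9 = d6/5 = 21/5
  d10 = d4 - d7*5 + d3/3 = -953/6
  d11 = d9*4 - d6 - d3 = -47/10
  d12 = d7*5 = 175
Walk from origin (0, 0):
  seg 1: right by d12 = 175 → (175, 0)
  seg 2: right by d3 = 1/2 → (351/2, 0)
  seg 3: left by d8 = 20 → (311/2, 0)
  seg 4: left by d5 = 3 → (305/2, 0)
  seg 5: down by d8 = 20 → (305/2, -20)
  seg 6: up by d6 = 21 → (305/2, 1)
  seg 7: left by d8 = 20 → (265/2, 1)

d6 = 21
d7 = 35
d8 = 20
d9 = 21/5
d10 = -953/6
d11 = -47/10
d12 = 175
endpoint = (265/2, 1)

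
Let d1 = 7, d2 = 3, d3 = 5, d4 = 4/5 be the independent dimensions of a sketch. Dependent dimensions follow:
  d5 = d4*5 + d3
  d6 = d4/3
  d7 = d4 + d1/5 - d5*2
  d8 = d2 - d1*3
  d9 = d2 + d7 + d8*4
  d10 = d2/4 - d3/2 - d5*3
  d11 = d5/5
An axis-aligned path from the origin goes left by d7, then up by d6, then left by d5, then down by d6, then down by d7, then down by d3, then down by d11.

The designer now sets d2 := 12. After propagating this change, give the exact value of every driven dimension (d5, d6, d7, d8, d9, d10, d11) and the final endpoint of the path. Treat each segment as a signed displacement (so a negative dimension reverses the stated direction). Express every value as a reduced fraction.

d5 = 9
d6 = 4/15
d7 = -79/5
d8 = -9
d9 = -199/5
d10 = -53/2
d11 = 9/5
endpoint = (34/5, 9)

Apply edit: d2 := 12
  d5 = d4*5 + d3 = 9
  d6 = d4/3 = 4/15
  d7 = d4 + d1/5 - d5*2 = -79/5
  d8 = d2 - d1*3 = -9
  d9 = d2 + d7 + d8*4 = -199/5
  d10 = d2/4 - d3/2 - d5*3 = -53/2
  d11 = d5/5 = 9/5
Walk from origin (0, 0):
  seg 1: left by d7 = -79/5 → (79/5, 0)
  seg 2: up by d6 = 4/15 → (79/5, 4/15)
  seg 3: left by d5 = 9 → (34/5, 4/15)
  seg 4: down by d6 = 4/15 → (34/5, 0)
  seg 5: down by d7 = -79/5 → (34/5, 79/5)
  seg 6: down by d3 = 5 → (34/5, 54/5)
  seg 7: down by d11 = 9/5 → (34/5, 9)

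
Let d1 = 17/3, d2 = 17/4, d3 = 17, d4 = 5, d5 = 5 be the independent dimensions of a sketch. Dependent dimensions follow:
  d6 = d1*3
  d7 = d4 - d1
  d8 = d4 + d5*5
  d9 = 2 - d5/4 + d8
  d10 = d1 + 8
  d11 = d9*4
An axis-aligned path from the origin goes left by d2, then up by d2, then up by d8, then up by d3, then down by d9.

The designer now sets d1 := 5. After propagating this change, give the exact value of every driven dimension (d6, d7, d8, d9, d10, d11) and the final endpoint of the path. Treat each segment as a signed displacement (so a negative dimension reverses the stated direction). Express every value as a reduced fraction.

Apply edit: d1 := 5
  d6 = d1*3 = 15
  d7 = d4 - d1 = 0
  d8 = d4 + d5*5 = 30
  d9 = 2 - d5/4 + d8 = 123/4
  d10 = d1 + 8 = 13
  d11 = d9*4 = 123
Walk from origin (0, 0):
  seg 1: left by d2 = 17/4 → (-17/4, 0)
  seg 2: up by d2 = 17/4 → (-17/4, 17/4)
  seg 3: up by d8 = 30 → (-17/4, 137/4)
  seg 4: up by d3 = 17 → (-17/4, 205/4)
  seg 5: down by d9 = 123/4 → (-17/4, 41/2)

d6 = 15
d7 = 0
d8 = 30
d9 = 123/4
d10 = 13
d11 = 123
endpoint = (-17/4, 41/2)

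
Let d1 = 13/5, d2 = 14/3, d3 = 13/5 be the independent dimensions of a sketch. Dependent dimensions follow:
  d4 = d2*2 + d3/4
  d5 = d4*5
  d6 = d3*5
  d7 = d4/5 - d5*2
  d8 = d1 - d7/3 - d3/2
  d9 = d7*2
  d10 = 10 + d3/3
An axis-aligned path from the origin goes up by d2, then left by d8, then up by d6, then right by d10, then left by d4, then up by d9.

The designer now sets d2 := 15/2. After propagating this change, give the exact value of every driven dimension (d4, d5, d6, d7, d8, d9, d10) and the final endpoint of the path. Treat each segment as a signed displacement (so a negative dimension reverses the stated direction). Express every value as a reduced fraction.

Apply edit: d2 := 15/2
  d4 = d2*2 + d3/4 = 313/20
  d5 = d4*5 = 313/4
  d6 = d3*5 = 13
  d7 = d4/5 - d5*2 = -15337/100
  d8 = d1 - d7/3 - d3/2 = 15727/300
  d9 = d7*2 = -15337/50
  d10 = 10 + d3/3 = 163/15
Walk from origin (0, 0):
  seg 1: up by d2 = 15/2 → (0, 15/2)
  seg 2: left by d8 = 15727/300 → (-15727/300, 15/2)
  seg 3: up by d6 = 13 → (-15727/300, 41/2)
  seg 4: right by d10 = 163/15 → (-12467/300, 41/2)
  seg 5: left by d4 = 313/20 → (-8581/150, 41/2)
  seg 6: up by d9 = -15337/50 → (-8581/150, -7156/25)

d4 = 313/20
d5 = 313/4
d6 = 13
d7 = -15337/100
d8 = 15727/300
d9 = -15337/50
d10 = 163/15
endpoint = (-8581/150, -7156/25)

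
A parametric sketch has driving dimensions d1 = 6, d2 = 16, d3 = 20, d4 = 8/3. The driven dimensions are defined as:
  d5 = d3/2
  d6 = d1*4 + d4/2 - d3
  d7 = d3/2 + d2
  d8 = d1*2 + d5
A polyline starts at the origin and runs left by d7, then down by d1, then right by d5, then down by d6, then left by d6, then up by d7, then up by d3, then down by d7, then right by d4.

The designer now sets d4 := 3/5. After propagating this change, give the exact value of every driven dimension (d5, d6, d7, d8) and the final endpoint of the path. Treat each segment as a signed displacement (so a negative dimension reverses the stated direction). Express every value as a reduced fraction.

Apply edit: d4 := 3/5
  d5 = d3/2 = 10
  d6 = d1*4 + d4/2 - d3 = 43/10
  d7 = d3/2 + d2 = 26
  d8 = d1*2 + d5 = 22
Walk from origin (0, 0):
  seg 1: left by d7 = 26 → (-26, 0)
  seg 2: down by d1 = 6 → (-26, -6)
  seg 3: right by d5 = 10 → (-16, -6)
  seg 4: down by d6 = 43/10 → (-16, -103/10)
  seg 5: left by d6 = 43/10 → (-203/10, -103/10)
  seg 6: up by d7 = 26 → (-203/10, 157/10)
  seg 7: up by d3 = 20 → (-203/10, 357/10)
  seg 8: down by d7 = 26 → (-203/10, 97/10)
  seg 9: right by d4 = 3/5 → (-197/10, 97/10)

d5 = 10
d6 = 43/10
d7 = 26
d8 = 22
endpoint = (-197/10, 97/10)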